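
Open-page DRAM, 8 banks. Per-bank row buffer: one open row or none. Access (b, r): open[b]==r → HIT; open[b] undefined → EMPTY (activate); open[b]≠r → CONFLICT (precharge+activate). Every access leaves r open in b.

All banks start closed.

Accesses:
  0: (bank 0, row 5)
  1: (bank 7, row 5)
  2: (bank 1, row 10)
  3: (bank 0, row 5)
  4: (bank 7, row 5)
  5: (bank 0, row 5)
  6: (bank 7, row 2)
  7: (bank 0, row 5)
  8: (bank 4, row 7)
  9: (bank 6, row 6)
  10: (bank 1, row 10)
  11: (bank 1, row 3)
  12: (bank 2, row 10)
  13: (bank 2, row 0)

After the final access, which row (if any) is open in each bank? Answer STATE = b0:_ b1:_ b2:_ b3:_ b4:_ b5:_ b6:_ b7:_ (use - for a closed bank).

STATE = b0:5 b1:3 b2:0 b3:- b4:7 b5:- b6:6 b7:2

step 0: bank0 None->5 [EMPTY]
step 1: bank7 None->5 [EMPTY]
step 2: bank1 None->10 [EMPTY]
step 3: bank0 5->5 [HIT]
step 4: bank7 5->5 [HIT]
step 5: bank0 5->5 [HIT]
step 6: bank7 5->2 [CONFLICT]
step 7: bank0 5->5 [HIT]
step 8: bank4 None->7 [EMPTY]
step 9: bank6 None->6 [EMPTY]
step 10: bank1 10->10 [HIT]
step 11: bank1 10->3 [CONFLICT]
step 12: bank2 None->10 [EMPTY]
step 13: bank2 10->0 [CONFLICT]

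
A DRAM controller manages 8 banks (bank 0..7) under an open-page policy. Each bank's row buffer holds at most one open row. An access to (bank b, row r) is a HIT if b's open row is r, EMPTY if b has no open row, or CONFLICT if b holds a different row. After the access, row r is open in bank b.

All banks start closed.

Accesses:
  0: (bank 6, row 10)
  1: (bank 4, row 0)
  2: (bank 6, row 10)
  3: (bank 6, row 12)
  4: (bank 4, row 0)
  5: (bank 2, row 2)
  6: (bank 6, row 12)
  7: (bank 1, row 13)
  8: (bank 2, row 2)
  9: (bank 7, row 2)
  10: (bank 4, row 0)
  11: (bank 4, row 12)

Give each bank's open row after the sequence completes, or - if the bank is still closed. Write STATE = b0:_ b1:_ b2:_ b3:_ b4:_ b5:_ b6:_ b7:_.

#0 (6,10) E
#1 (4,0) E
#2 (6,10) H  (was 10)
#3 (6,12) C  (was 10)
#4 (4,0) H  (was 0)
#5 (2,2) E
#6 (6,12) H  (was 12)
#7 (1,13) E
#8 (2,2) H  (was 2)
#9 (7,2) E
#10 (4,0) H  (was 0)
#11 (4,12) C  (was 0)

STATE = b0:- b1:13 b2:2 b3:- b4:12 b5:- b6:12 b7:2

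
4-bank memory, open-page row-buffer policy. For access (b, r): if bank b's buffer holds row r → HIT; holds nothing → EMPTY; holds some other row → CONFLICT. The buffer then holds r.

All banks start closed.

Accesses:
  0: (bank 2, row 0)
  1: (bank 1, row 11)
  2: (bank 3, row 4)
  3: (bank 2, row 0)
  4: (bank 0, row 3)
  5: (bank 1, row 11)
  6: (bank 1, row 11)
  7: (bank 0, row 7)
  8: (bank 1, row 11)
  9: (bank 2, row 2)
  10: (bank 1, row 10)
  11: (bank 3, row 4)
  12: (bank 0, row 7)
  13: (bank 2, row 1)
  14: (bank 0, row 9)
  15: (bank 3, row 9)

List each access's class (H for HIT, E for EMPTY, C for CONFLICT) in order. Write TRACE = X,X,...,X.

TRACE = E,E,E,H,E,H,H,C,H,C,C,H,H,C,C,C

#0 (2,0) E
#1 (1,11) E
#2 (3,4) E
#3 (2,0) H  (was 0)
#4 (0,3) E
#5 (1,11) H  (was 11)
#6 (1,11) H  (was 11)
#7 (0,7) C  (was 3)
#8 (1,11) H  (was 11)
#9 (2,2) C  (was 0)
#10 (1,10) C  (was 11)
#11 (3,4) H  (was 4)
#12 (0,7) H  (was 7)
#13 (2,1) C  (was 2)
#14 (0,9) C  (was 7)
#15 (3,9) C  (was 4)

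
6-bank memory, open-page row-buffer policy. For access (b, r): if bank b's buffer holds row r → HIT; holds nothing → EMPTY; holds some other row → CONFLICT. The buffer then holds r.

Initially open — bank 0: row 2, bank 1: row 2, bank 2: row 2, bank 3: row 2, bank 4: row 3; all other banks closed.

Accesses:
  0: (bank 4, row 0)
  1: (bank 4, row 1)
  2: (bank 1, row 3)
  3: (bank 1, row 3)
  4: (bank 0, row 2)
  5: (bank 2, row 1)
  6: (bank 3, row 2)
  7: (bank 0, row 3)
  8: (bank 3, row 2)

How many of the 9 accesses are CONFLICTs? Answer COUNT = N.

step 0: bank4 3->0 [CONFLICT]
step 1: bank4 0->1 [CONFLICT]
step 2: bank1 2->3 [CONFLICT]
step 3: bank1 3->3 [HIT]
step 4: bank0 2->2 [HIT]
step 5: bank2 2->1 [CONFLICT]
step 6: bank3 2->2 [HIT]
step 7: bank0 2->3 [CONFLICT]
step 8: bank3 2->2 [HIT]

COUNT = 5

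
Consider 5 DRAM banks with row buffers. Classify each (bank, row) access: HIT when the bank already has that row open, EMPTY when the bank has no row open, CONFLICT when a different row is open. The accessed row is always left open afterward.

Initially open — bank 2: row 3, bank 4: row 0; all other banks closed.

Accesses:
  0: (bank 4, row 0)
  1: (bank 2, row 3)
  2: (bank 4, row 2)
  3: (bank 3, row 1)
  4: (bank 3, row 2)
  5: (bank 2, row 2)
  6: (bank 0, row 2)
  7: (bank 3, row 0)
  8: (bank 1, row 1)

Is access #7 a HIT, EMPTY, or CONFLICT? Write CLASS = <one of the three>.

CLASS = CONFLICT

#0 (4,0) H  (was 0)
#1 (2,3) H  (was 3)
#2 (4,2) C  (was 0)
#3 (3,1) E
#4 (3,2) C  (was 1)
#5 (2,2) C  (was 3)
#6 (0,2) E
#7 (3,0) C  (was 2)
#8 (1,1) E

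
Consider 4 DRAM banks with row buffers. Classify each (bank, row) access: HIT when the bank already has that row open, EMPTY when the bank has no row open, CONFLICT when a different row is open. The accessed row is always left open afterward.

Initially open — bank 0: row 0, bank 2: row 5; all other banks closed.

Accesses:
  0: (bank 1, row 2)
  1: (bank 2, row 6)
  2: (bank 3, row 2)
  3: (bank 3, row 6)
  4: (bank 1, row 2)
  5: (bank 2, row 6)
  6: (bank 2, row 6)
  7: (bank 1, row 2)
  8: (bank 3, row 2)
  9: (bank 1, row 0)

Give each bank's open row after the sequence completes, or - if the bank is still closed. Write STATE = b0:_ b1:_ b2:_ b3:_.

STATE = b0:0 b1:0 b2:6 b3:2

  [0] b1 r2: no row ⇒ E
  [1] b2 r6: had r5 ⇒ C
  [2] b3 r2: no row ⇒ E
  [3] b3 r6: had r2 ⇒ C
  [4] b1 r2: had r2 ⇒ H
  [5] b2 r6: had r6 ⇒ H
  [6] b2 r6: had r6 ⇒ H
  [7] b1 r2: had r2 ⇒ H
  [8] b3 r2: had r6 ⇒ C
  [9] b1 r0: had r2 ⇒ C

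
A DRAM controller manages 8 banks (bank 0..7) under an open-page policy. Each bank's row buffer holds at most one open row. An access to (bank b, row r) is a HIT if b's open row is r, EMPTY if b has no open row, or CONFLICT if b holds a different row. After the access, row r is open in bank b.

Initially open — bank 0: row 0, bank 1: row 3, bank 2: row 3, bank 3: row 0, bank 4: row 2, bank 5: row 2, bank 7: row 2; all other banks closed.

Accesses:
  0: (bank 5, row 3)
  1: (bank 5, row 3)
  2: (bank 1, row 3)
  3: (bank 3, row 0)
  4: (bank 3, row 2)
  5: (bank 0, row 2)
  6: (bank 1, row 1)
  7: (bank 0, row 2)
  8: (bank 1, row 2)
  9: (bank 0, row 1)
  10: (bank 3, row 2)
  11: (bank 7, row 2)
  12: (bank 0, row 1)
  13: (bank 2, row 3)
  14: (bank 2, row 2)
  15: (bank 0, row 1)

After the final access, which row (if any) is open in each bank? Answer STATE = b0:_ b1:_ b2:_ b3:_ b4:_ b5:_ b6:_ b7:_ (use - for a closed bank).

step 0: bank5 2->3 [CONFLICT]
step 1: bank5 3->3 [HIT]
step 2: bank1 3->3 [HIT]
step 3: bank3 0->0 [HIT]
step 4: bank3 0->2 [CONFLICT]
step 5: bank0 0->2 [CONFLICT]
step 6: bank1 3->1 [CONFLICT]
step 7: bank0 2->2 [HIT]
step 8: bank1 1->2 [CONFLICT]
step 9: bank0 2->1 [CONFLICT]
step 10: bank3 2->2 [HIT]
step 11: bank7 2->2 [HIT]
step 12: bank0 1->1 [HIT]
step 13: bank2 3->3 [HIT]
step 14: bank2 3->2 [CONFLICT]
step 15: bank0 1->1 [HIT]

STATE = b0:1 b1:2 b2:2 b3:2 b4:2 b5:3 b6:- b7:2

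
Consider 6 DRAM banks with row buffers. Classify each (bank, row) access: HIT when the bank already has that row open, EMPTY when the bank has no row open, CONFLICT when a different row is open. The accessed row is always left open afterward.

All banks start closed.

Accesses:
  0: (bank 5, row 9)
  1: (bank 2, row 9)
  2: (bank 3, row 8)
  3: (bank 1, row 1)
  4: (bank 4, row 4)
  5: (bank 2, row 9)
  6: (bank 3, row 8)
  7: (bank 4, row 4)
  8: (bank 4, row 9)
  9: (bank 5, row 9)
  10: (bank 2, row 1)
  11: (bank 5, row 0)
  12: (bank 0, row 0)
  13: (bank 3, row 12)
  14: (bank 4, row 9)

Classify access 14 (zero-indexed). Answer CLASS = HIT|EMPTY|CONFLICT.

CLASS = HIT

#0 (5,9) E
#1 (2,9) E
#2 (3,8) E
#3 (1,1) E
#4 (4,4) E
#5 (2,9) H  (was 9)
#6 (3,8) H  (was 8)
#7 (4,4) H  (was 4)
#8 (4,9) C  (was 4)
#9 (5,9) H  (was 9)
#10 (2,1) C  (was 9)
#11 (5,0) C  (was 9)
#12 (0,0) E
#13 (3,12) C  (was 8)
#14 (4,9) H  (was 9)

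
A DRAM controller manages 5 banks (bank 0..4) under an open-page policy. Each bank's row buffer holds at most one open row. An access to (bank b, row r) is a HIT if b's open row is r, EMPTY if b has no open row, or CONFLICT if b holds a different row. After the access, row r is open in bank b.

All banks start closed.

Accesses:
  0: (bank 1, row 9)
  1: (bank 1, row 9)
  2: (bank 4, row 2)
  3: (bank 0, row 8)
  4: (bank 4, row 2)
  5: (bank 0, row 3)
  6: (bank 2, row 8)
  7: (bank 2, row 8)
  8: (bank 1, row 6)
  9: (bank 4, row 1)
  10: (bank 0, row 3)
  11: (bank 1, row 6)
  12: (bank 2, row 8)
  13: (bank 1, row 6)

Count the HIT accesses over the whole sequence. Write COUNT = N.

COUNT = 7

step 0: bank1 None->9 [EMPTY]
step 1: bank1 9->9 [HIT]
step 2: bank4 None->2 [EMPTY]
step 3: bank0 None->8 [EMPTY]
step 4: bank4 2->2 [HIT]
step 5: bank0 8->3 [CONFLICT]
step 6: bank2 None->8 [EMPTY]
step 7: bank2 8->8 [HIT]
step 8: bank1 9->6 [CONFLICT]
step 9: bank4 2->1 [CONFLICT]
step 10: bank0 3->3 [HIT]
step 11: bank1 6->6 [HIT]
step 12: bank2 8->8 [HIT]
step 13: bank1 6->6 [HIT]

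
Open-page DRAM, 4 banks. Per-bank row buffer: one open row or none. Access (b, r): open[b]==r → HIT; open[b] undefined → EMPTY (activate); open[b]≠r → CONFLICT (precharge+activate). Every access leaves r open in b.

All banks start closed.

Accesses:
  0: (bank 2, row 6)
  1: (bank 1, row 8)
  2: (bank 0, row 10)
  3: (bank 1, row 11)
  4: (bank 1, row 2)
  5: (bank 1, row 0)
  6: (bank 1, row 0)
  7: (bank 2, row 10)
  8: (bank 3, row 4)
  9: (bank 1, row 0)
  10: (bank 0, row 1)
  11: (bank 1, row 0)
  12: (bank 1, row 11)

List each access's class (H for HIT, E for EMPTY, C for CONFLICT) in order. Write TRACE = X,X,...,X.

step 0: bank2 None->6 [EMPTY]
step 1: bank1 None->8 [EMPTY]
step 2: bank0 None->10 [EMPTY]
step 3: bank1 8->11 [CONFLICT]
step 4: bank1 11->2 [CONFLICT]
step 5: bank1 2->0 [CONFLICT]
step 6: bank1 0->0 [HIT]
step 7: bank2 6->10 [CONFLICT]
step 8: bank3 None->4 [EMPTY]
step 9: bank1 0->0 [HIT]
step 10: bank0 10->1 [CONFLICT]
step 11: bank1 0->0 [HIT]
step 12: bank1 0->11 [CONFLICT]

TRACE = E,E,E,C,C,C,H,C,E,H,C,H,C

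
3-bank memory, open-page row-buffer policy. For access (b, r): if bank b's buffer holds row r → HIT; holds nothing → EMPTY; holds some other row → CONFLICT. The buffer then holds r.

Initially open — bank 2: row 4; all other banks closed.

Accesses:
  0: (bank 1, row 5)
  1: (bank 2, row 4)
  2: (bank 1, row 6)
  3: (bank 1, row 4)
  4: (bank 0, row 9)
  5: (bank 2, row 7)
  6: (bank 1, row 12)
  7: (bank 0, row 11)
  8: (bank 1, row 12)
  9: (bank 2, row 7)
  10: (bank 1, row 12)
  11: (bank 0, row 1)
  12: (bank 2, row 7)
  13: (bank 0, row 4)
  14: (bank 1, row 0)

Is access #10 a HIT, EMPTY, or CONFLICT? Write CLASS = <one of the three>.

  [0] b1 r5: no row ⇒ E
  [1] b2 r4: had r4 ⇒ H
  [2] b1 r6: had r5 ⇒ C
  [3] b1 r4: had r6 ⇒ C
  [4] b0 r9: no row ⇒ E
  [5] b2 r7: had r4 ⇒ C
  [6] b1 r12: had r4 ⇒ C
  [7] b0 r11: had r9 ⇒ C
  [8] b1 r12: had r12 ⇒ H
  [9] b2 r7: had r7 ⇒ H
  [10] b1 r12: had r12 ⇒ H
  [11] b0 r1: had r11 ⇒ C
  [12] b2 r7: had r7 ⇒ H
  [13] b0 r4: had r1 ⇒ C
  [14] b1 r0: had r12 ⇒ C

CLASS = HIT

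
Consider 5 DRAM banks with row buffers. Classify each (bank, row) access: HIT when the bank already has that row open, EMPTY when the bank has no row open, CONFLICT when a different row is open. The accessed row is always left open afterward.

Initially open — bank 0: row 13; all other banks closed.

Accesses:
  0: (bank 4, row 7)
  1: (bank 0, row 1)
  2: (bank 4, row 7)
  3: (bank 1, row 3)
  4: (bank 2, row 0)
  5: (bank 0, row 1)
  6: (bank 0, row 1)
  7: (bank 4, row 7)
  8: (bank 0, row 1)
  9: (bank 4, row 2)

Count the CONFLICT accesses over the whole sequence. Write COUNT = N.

  [0] b4 r7: no row ⇒ E
  [1] b0 r1: had r13 ⇒ C
  [2] b4 r7: had r7 ⇒ H
  [3] b1 r3: no row ⇒ E
  [4] b2 r0: no row ⇒ E
  [5] b0 r1: had r1 ⇒ H
  [6] b0 r1: had r1 ⇒ H
  [7] b4 r7: had r7 ⇒ H
  [8] b0 r1: had r1 ⇒ H
  [9] b4 r2: had r7 ⇒ C

COUNT = 2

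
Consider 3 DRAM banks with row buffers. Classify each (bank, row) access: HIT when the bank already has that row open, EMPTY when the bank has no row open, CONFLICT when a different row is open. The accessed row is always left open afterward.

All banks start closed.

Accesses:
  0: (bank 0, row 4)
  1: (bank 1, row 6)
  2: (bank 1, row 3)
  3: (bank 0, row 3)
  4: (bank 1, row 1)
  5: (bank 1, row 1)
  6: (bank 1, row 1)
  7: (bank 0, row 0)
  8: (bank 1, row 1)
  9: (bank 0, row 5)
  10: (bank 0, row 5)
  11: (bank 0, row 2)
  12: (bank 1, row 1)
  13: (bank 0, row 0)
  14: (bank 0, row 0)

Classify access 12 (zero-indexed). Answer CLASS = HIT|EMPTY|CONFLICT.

CLASS = HIT

0: bank 0 row 4 — prev None → EMPTY
1: bank 1 row 6 — prev None → EMPTY
2: bank 1 row 3 — prev 6 → CONFLICT
3: bank 0 row 3 — prev 4 → CONFLICT
4: bank 1 row 1 — prev 3 → CONFLICT
5: bank 1 row 1 — prev 1 → HIT
6: bank 1 row 1 — prev 1 → HIT
7: bank 0 row 0 — prev 3 → CONFLICT
8: bank 1 row 1 — prev 1 → HIT
9: bank 0 row 5 — prev 0 → CONFLICT
10: bank 0 row 5 — prev 5 → HIT
11: bank 0 row 2 — prev 5 → CONFLICT
12: bank 1 row 1 — prev 1 → HIT
13: bank 0 row 0 — prev 2 → CONFLICT
14: bank 0 row 0 — prev 0 → HIT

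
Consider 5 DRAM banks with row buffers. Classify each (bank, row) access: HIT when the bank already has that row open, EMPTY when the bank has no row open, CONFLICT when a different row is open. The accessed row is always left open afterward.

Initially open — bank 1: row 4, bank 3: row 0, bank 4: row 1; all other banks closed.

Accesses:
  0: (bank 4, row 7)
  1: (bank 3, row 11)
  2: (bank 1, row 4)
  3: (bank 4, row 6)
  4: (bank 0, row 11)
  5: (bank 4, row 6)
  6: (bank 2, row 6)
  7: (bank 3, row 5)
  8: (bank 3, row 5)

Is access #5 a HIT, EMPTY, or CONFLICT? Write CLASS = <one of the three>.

#0 (4,7) C  (was 1)
#1 (3,11) C  (was 0)
#2 (1,4) H  (was 4)
#3 (4,6) C  (was 7)
#4 (0,11) E
#5 (4,6) H  (was 6)
#6 (2,6) E
#7 (3,5) C  (was 11)
#8 (3,5) H  (was 5)

CLASS = HIT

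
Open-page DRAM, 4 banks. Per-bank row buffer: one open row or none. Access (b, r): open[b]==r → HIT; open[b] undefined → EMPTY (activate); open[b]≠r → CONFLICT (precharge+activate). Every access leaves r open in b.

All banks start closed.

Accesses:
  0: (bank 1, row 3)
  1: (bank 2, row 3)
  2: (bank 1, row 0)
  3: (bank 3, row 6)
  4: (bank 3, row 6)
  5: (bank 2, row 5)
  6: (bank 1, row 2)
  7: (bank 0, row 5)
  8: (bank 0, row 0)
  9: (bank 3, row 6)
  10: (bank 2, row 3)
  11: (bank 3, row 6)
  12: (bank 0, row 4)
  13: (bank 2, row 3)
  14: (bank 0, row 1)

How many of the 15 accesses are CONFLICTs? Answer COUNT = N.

0: bank 1 row 3 — prev None → EMPTY
1: bank 2 row 3 — prev None → EMPTY
2: bank 1 row 0 — prev 3 → CONFLICT
3: bank 3 row 6 — prev None → EMPTY
4: bank 3 row 6 — prev 6 → HIT
5: bank 2 row 5 — prev 3 → CONFLICT
6: bank 1 row 2 — prev 0 → CONFLICT
7: bank 0 row 5 — prev None → EMPTY
8: bank 0 row 0 — prev 5 → CONFLICT
9: bank 3 row 6 — prev 6 → HIT
10: bank 2 row 3 — prev 5 → CONFLICT
11: bank 3 row 6 — prev 6 → HIT
12: bank 0 row 4 — prev 0 → CONFLICT
13: bank 2 row 3 — prev 3 → HIT
14: bank 0 row 1 — prev 4 → CONFLICT

COUNT = 7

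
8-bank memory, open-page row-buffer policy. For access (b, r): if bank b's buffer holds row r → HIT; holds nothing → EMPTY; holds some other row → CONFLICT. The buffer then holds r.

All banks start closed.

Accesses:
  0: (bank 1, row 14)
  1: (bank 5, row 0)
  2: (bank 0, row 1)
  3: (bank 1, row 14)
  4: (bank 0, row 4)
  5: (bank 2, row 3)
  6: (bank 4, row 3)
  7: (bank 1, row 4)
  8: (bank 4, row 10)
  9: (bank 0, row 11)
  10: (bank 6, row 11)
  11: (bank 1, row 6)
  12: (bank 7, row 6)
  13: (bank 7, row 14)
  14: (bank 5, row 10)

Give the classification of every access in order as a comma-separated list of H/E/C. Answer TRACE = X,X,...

TRACE = E,E,E,H,C,E,E,C,C,C,E,C,E,C,C

#0 (1,14) E
#1 (5,0) E
#2 (0,1) E
#3 (1,14) H  (was 14)
#4 (0,4) C  (was 1)
#5 (2,3) E
#6 (4,3) E
#7 (1,4) C  (was 14)
#8 (4,10) C  (was 3)
#9 (0,11) C  (was 4)
#10 (6,11) E
#11 (1,6) C  (was 4)
#12 (7,6) E
#13 (7,14) C  (was 6)
#14 (5,10) C  (was 0)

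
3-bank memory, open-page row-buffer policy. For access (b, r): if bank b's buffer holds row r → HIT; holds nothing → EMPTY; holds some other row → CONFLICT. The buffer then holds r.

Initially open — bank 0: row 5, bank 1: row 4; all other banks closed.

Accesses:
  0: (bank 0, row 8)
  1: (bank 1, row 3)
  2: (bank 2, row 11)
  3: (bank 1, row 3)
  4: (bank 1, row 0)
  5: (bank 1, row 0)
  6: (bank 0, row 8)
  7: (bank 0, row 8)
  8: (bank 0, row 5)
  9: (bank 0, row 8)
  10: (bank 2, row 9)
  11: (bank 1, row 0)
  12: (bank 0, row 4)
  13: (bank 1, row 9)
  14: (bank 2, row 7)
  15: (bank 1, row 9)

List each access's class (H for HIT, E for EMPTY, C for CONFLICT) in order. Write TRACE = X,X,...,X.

0: bank 0 row 8 — prev 5 → CONFLICT
1: bank 1 row 3 — prev 4 → CONFLICT
2: bank 2 row 11 — prev None → EMPTY
3: bank 1 row 3 — prev 3 → HIT
4: bank 1 row 0 — prev 3 → CONFLICT
5: bank 1 row 0 — prev 0 → HIT
6: bank 0 row 8 — prev 8 → HIT
7: bank 0 row 8 — prev 8 → HIT
8: bank 0 row 5 — prev 8 → CONFLICT
9: bank 0 row 8 — prev 5 → CONFLICT
10: bank 2 row 9 — prev 11 → CONFLICT
11: bank 1 row 0 — prev 0 → HIT
12: bank 0 row 4 — prev 8 → CONFLICT
13: bank 1 row 9 — prev 0 → CONFLICT
14: bank 2 row 7 — prev 9 → CONFLICT
15: bank 1 row 9 — prev 9 → HIT

TRACE = C,C,E,H,C,H,H,H,C,C,C,H,C,C,C,H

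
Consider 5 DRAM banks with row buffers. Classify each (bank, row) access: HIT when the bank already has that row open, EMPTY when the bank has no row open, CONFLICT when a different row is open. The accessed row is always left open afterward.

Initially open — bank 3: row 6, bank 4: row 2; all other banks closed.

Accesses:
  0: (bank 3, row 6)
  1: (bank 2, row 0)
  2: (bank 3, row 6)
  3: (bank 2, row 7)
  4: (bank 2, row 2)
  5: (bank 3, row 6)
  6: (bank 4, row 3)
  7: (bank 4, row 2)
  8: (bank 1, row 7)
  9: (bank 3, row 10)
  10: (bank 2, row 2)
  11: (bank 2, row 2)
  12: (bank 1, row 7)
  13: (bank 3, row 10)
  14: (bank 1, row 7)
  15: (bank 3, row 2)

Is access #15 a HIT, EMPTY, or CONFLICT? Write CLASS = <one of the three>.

CLASS = CONFLICT

0: bank 3 row 6 — prev 6 → HIT
1: bank 2 row 0 — prev None → EMPTY
2: bank 3 row 6 — prev 6 → HIT
3: bank 2 row 7 — prev 0 → CONFLICT
4: bank 2 row 2 — prev 7 → CONFLICT
5: bank 3 row 6 — prev 6 → HIT
6: bank 4 row 3 — prev 2 → CONFLICT
7: bank 4 row 2 — prev 3 → CONFLICT
8: bank 1 row 7 — prev None → EMPTY
9: bank 3 row 10 — prev 6 → CONFLICT
10: bank 2 row 2 — prev 2 → HIT
11: bank 2 row 2 — prev 2 → HIT
12: bank 1 row 7 — prev 7 → HIT
13: bank 3 row 10 — prev 10 → HIT
14: bank 1 row 7 — prev 7 → HIT
15: bank 3 row 2 — prev 10 → CONFLICT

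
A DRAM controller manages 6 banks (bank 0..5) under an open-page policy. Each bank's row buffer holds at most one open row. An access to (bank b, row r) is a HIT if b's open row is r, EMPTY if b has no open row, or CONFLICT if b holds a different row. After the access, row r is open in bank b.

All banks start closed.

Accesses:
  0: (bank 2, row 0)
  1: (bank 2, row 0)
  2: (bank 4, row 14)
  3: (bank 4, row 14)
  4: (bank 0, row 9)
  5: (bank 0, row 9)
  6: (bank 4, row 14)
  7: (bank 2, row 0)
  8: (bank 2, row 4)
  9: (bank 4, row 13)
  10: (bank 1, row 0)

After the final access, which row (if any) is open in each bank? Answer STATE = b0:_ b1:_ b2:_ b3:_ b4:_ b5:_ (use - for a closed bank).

step 0: bank2 None->0 [EMPTY]
step 1: bank2 0->0 [HIT]
step 2: bank4 None->14 [EMPTY]
step 3: bank4 14->14 [HIT]
step 4: bank0 None->9 [EMPTY]
step 5: bank0 9->9 [HIT]
step 6: bank4 14->14 [HIT]
step 7: bank2 0->0 [HIT]
step 8: bank2 0->4 [CONFLICT]
step 9: bank4 14->13 [CONFLICT]
step 10: bank1 None->0 [EMPTY]

STATE = b0:9 b1:0 b2:4 b3:- b4:13 b5:-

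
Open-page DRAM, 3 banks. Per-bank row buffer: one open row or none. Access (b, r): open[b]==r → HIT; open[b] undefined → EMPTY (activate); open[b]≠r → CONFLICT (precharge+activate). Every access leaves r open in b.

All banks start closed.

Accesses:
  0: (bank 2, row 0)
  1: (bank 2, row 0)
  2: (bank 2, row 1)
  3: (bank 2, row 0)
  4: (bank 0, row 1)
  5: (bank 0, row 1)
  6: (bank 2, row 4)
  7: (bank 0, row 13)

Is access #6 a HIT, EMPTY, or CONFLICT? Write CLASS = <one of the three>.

0: bank 2 row 0 — prev None → EMPTY
1: bank 2 row 0 — prev 0 → HIT
2: bank 2 row 1 — prev 0 → CONFLICT
3: bank 2 row 0 — prev 1 → CONFLICT
4: bank 0 row 1 — prev None → EMPTY
5: bank 0 row 1 — prev 1 → HIT
6: bank 2 row 4 — prev 0 → CONFLICT
7: bank 0 row 13 — prev 1 → CONFLICT

CLASS = CONFLICT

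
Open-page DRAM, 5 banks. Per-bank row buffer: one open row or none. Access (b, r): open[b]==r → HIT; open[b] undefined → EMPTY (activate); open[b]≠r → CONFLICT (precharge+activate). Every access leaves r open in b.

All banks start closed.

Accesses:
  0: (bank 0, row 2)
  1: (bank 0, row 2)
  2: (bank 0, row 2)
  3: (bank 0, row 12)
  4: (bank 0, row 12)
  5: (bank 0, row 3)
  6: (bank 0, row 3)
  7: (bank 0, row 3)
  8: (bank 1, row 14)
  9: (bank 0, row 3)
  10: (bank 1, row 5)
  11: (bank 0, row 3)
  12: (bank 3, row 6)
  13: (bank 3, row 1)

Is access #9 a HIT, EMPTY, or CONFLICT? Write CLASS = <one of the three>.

CLASS = HIT

  [0] b0 r2: no row ⇒ E
  [1] b0 r2: had r2 ⇒ H
  [2] b0 r2: had r2 ⇒ H
  [3] b0 r12: had r2 ⇒ C
  [4] b0 r12: had r12 ⇒ H
  [5] b0 r3: had r12 ⇒ C
  [6] b0 r3: had r3 ⇒ H
  [7] b0 r3: had r3 ⇒ H
  [8] b1 r14: no row ⇒ E
  [9] b0 r3: had r3 ⇒ H
  [10] b1 r5: had r14 ⇒ C
  [11] b0 r3: had r3 ⇒ H
  [12] b3 r6: no row ⇒ E
  [13] b3 r1: had r6 ⇒ C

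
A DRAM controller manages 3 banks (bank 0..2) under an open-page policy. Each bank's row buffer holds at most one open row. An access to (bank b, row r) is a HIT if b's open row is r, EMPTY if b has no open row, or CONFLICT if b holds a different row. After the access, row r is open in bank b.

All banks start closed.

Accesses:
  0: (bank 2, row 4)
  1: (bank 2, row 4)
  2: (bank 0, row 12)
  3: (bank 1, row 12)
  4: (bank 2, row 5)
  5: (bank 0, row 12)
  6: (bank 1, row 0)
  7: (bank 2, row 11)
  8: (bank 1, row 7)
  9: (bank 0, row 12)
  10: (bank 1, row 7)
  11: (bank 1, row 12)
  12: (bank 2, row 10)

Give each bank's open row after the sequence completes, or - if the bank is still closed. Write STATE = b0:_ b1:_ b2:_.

  [0] b2 r4: no row ⇒ E
  [1] b2 r4: had r4 ⇒ H
  [2] b0 r12: no row ⇒ E
  [3] b1 r12: no row ⇒ E
  [4] b2 r5: had r4 ⇒ C
  [5] b0 r12: had r12 ⇒ H
  [6] b1 r0: had r12 ⇒ C
  [7] b2 r11: had r5 ⇒ C
  [8] b1 r7: had r0 ⇒ C
  [9] b0 r12: had r12 ⇒ H
  [10] b1 r7: had r7 ⇒ H
  [11] b1 r12: had r7 ⇒ C
  [12] b2 r10: had r11 ⇒ C

STATE = b0:12 b1:12 b2:10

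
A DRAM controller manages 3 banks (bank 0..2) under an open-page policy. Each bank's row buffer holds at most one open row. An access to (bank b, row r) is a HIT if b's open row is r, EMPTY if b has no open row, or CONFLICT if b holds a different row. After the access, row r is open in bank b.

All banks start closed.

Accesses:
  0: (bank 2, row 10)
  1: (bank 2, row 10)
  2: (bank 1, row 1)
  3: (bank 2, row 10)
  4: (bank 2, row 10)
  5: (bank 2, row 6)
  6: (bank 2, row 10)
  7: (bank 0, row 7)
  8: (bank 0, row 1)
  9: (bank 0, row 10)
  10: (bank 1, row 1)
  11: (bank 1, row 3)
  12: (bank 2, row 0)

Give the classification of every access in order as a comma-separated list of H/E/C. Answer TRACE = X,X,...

  [0] b2 r10: no row ⇒ E
  [1] b2 r10: had r10 ⇒ H
  [2] b1 r1: no row ⇒ E
  [3] b2 r10: had r10 ⇒ H
  [4] b2 r10: had r10 ⇒ H
  [5] b2 r6: had r10 ⇒ C
  [6] b2 r10: had r6 ⇒ C
  [7] b0 r7: no row ⇒ E
  [8] b0 r1: had r7 ⇒ C
  [9] b0 r10: had r1 ⇒ C
  [10] b1 r1: had r1 ⇒ H
  [11] b1 r3: had r1 ⇒ C
  [12] b2 r0: had r10 ⇒ C

TRACE = E,H,E,H,H,C,C,E,C,C,H,C,C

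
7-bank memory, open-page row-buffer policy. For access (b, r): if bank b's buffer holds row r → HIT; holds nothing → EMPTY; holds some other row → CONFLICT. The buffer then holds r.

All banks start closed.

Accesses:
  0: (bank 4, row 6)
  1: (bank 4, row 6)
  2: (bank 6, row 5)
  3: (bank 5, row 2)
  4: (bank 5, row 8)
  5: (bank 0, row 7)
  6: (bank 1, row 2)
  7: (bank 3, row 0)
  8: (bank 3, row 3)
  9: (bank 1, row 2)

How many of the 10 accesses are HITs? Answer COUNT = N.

COUNT = 2

#0 (4,6) E
#1 (4,6) H  (was 6)
#2 (6,5) E
#3 (5,2) E
#4 (5,8) C  (was 2)
#5 (0,7) E
#6 (1,2) E
#7 (3,0) E
#8 (3,3) C  (was 0)
#9 (1,2) H  (was 2)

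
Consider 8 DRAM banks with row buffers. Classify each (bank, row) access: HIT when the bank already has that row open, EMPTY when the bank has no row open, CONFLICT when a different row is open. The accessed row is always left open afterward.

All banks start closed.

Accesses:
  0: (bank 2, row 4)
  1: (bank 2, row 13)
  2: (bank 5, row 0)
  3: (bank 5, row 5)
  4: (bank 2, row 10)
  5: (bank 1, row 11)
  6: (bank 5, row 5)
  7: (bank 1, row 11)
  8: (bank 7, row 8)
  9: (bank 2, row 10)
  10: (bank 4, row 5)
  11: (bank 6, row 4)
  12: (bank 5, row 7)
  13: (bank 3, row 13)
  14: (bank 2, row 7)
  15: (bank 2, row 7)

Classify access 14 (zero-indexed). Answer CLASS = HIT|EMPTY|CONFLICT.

0: bank 2 row 4 — prev None → EMPTY
1: bank 2 row 13 — prev 4 → CONFLICT
2: bank 5 row 0 — prev None → EMPTY
3: bank 5 row 5 — prev 0 → CONFLICT
4: bank 2 row 10 — prev 13 → CONFLICT
5: bank 1 row 11 — prev None → EMPTY
6: bank 5 row 5 — prev 5 → HIT
7: bank 1 row 11 — prev 11 → HIT
8: bank 7 row 8 — prev None → EMPTY
9: bank 2 row 10 — prev 10 → HIT
10: bank 4 row 5 — prev None → EMPTY
11: bank 6 row 4 — prev None → EMPTY
12: bank 5 row 7 — prev 5 → CONFLICT
13: bank 3 row 13 — prev None → EMPTY
14: bank 2 row 7 — prev 10 → CONFLICT
15: bank 2 row 7 — prev 7 → HIT

CLASS = CONFLICT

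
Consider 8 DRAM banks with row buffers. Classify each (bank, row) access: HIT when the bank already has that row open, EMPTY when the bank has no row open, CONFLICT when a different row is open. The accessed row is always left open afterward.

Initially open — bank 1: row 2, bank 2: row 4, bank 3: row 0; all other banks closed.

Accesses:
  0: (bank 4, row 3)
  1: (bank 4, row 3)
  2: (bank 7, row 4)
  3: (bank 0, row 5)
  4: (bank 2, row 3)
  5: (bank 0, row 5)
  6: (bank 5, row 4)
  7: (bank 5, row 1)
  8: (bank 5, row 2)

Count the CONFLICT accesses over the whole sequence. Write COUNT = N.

#0 (4,3) E
#1 (4,3) H  (was 3)
#2 (7,4) E
#3 (0,5) E
#4 (2,3) C  (was 4)
#5 (0,5) H  (was 5)
#6 (5,4) E
#7 (5,1) C  (was 4)
#8 (5,2) C  (was 1)

COUNT = 3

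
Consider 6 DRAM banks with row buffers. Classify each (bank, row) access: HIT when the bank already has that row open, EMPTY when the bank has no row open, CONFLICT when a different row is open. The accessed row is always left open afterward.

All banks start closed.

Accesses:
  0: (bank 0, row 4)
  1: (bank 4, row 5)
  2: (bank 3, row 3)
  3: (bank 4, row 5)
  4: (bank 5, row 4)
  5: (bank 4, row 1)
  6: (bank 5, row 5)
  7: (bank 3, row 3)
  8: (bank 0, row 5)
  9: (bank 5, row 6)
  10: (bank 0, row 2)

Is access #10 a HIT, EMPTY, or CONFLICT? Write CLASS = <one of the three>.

CLASS = CONFLICT

  [0] b0 r4: no row ⇒ E
  [1] b4 r5: no row ⇒ E
  [2] b3 r3: no row ⇒ E
  [3] b4 r5: had r5 ⇒ H
  [4] b5 r4: no row ⇒ E
  [5] b4 r1: had r5 ⇒ C
  [6] b5 r5: had r4 ⇒ C
  [7] b3 r3: had r3 ⇒ H
  [8] b0 r5: had r4 ⇒ C
  [9] b5 r6: had r5 ⇒ C
  [10] b0 r2: had r5 ⇒ C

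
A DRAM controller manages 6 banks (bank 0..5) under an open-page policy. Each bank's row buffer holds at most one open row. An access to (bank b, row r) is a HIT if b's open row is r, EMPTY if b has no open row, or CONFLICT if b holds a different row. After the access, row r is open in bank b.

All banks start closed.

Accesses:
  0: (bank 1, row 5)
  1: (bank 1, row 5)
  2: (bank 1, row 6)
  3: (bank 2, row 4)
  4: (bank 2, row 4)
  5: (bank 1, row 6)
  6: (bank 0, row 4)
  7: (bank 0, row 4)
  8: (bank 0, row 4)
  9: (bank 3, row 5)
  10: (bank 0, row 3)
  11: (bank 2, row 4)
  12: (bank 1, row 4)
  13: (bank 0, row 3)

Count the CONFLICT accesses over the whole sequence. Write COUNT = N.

COUNT = 3

step 0: bank1 None->5 [EMPTY]
step 1: bank1 5->5 [HIT]
step 2: bank1 5->6 [CONFLICT]
step 3: bank2 None->4 [EMPTY]
step 4: bank2 4->4 [HIT]
step 5: bank1 6->6 [HIT]
step 6: bank0 None->4 [EMPTY]
step 7: bank0 4->4 [HIT]
step 8: bank0 4->4 [HIT]
step 9: bank3 None->5 [EMPTY]
step 10: bank0 4->3 [CONFLICT]
step 11: bank2 4->4 [HIT]
step 12: bank1 6->4 [CONFLICT]
step 13: bank0 3->3 [HIT]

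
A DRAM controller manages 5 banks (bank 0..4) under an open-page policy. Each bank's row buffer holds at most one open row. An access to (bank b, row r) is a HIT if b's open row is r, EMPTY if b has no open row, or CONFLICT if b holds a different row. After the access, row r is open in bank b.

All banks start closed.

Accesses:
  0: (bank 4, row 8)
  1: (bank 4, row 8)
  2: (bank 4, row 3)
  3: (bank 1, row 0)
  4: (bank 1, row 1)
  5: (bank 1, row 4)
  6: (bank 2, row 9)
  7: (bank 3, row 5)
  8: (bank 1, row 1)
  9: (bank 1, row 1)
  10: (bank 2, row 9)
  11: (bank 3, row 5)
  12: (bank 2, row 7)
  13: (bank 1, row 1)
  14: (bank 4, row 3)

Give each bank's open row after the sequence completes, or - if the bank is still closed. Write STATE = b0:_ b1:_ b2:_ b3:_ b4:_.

#0 (4,8) E
#1 (4,8) H  (was 8)
#2 (4,3) C  (was 8)
#3 (1,0) E
#4 (1,1) C  (was 0)
#5 (1,4) C  (was 1)
#6 (2,9) E
#7 (3,5) E
#8 (1,1) C  (was 4)
#9 (1,1) H  (was 1)
#10 (2,9) H  (was 9)
#11 (3,5) H  (was 5)
#12 (2,7) C  (was 9)
#13 (1,1) H  (was 1)
#14 (4,3) H  (was 3)

STATE = b0:- b1:1 b2:7 b3:5 b4:3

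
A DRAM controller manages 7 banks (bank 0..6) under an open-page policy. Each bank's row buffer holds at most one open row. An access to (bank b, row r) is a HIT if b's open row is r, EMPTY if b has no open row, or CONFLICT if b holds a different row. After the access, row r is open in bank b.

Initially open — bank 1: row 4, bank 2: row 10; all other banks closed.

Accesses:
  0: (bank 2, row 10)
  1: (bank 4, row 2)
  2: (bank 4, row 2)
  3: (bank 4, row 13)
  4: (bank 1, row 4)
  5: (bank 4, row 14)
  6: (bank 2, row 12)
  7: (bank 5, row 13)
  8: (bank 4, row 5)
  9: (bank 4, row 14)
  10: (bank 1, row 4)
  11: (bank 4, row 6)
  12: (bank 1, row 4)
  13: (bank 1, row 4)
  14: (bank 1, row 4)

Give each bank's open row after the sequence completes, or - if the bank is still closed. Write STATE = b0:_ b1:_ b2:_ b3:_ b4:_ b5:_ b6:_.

STATE = b0:- b1:4 b2:12 b3:- b4:6 b5:13 b6:-

#0 (2,10) H  (was 10)
#1 (4,2) E
#2 (4,2) H  (was 2)
#3 (4,13) C  (was 2)
#4 (1,4) H  (was 4)
#5 (4,14) C  (was 13)
#6 (2,12) C  (was 10)
#7 (5,13) E
#8 (4,5) C  (was 14)
#9 (4,14) C  (was 5)
#10 (1,4) H  (was 4)
#11 (4,6) C  (was 14)
#12 (1,4) H  (was 4)
#13 (1,4) H  (was 4)
#14 (1,4) H  (was 4)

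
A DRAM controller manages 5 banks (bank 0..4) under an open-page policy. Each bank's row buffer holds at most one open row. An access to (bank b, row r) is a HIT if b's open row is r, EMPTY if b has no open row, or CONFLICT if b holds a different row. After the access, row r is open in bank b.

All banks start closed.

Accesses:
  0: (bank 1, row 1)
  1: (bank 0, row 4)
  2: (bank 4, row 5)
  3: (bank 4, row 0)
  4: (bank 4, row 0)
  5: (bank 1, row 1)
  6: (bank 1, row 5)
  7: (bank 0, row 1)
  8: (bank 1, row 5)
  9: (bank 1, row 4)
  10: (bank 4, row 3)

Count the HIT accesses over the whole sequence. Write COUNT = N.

COUNT = 3

  [0] b1 r1: no row ⇒ E
  [1] b0 r4: no row ⇒ E
  [2] b4 r5: no row ⇒ E
  [3] b4 r0: had r5 ⇒ C
  [4] b4 r0: had r0 ⇒ H
  [5] b1 r1: had r1 ⇒ H
  [6] b1 r5: had r1 ⇒ C
  [7] b0 r1: had r4 ⇒ C
  [8] b1 r5: had r5 ⇒ H
  [9] b1 r4: had r5 ⇒ C
  [10] b4 r3: had r0 ⇒ C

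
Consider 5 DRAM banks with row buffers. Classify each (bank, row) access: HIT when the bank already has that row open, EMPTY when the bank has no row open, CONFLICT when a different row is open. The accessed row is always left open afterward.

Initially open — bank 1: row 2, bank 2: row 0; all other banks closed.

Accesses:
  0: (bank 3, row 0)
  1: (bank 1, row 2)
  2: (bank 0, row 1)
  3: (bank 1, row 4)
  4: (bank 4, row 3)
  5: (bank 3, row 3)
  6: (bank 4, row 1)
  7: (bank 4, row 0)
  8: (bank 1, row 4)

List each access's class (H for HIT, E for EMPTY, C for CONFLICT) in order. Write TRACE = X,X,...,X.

TRACE = E,H,E,C,E,C,C,C,H

0: bank 3 row 0 — prev None → EMPTY
1: bank 1 row 2 — prev 2 → HIT
2: bank 0 row 1 — prev None → EMPTY
3: bank 1 row 4 — prev 2 → CONFLICT
4: bank 4 row 3 — prev None → EMPTY
5: bank 3 row 3 — prev 0 → CONFLICT
6: bank 4 row 1 — prev 3 → CONFLICT
7: bank 4 row 0 — prev 1 → CONFLICT
8: bank 1 row 4 — prev 4 → HIT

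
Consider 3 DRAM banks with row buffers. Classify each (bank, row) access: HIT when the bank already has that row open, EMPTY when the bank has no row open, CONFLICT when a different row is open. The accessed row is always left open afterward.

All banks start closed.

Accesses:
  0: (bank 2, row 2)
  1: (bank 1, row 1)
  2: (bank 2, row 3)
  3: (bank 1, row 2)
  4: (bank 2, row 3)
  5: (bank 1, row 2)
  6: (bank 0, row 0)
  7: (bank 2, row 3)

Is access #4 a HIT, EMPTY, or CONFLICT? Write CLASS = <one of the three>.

  [0] b2 r2: no row ⇒ E
  [1] b1 r1: no row ⇒ E
  [2] b2 r3: had r2 ⇒ C
  [3] b1 r2: had r1 ⇒ C
  [4] b2 r3: had r3 ⇒ H
  [5] b1 r2: had r2 ⇒ H
  [6] b0 r0: no row ⇒ E
  [7] b2 r3: had r3 ⇒ H

CLASS = HIT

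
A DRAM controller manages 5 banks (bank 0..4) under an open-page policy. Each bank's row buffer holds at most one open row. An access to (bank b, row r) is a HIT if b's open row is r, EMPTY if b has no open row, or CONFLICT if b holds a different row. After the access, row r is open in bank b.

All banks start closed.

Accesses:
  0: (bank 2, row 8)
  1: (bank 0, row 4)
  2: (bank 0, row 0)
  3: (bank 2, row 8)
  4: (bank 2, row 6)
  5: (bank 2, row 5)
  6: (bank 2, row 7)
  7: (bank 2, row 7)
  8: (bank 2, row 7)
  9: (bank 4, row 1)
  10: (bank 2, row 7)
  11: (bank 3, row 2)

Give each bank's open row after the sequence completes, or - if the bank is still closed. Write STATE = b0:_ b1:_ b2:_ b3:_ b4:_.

  [0] b2 r8: no row ⇒ E
  [1] b0 r4: no row ⇒ E
  [2] b0 r0: had r4 ⇒ C
  [3] b2 r8: had r8 ⇒ H
  [4] b2 r6: had r8 ⇒ C
  [5] b2 r5: had r6 ⇒ C
  [6] b2 r7: had r5 ⇒ C
  [7] b2 r7: had r7 ⇒ H
  [8] b2 r7: had r7 ⇒ H
  [9] b4 r1: no row ⇒ E
  [10] b2 r7: had r7 ⇒ H
  [11] b3 r2: no row ⇒ E

STATE = b0:0 b1:- b2:7 b3:2 b4:1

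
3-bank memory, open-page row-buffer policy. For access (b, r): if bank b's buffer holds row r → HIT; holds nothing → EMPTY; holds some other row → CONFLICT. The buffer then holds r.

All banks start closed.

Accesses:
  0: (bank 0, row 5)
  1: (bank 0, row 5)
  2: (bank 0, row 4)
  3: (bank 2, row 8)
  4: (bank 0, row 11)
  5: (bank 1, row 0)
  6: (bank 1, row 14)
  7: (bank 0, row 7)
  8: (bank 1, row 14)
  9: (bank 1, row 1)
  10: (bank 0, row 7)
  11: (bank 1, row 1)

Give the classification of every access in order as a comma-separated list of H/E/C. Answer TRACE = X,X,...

TRACE = E,H,C,E,C,E,C,C,H,C,H,H

  [0] b0 r5: no row ⇒ E
  [1] b0 r5: had r5 ⇒ H
  [2] b0 r4: had r5 ⇒ C
  [3] b2 r8: no row ⇒ E
  [4] b0 r11: had r4 ⇒ C
  [5] b1 r0: no row ⇒ E
  [6] b1 r14: had r0 ⇒ C
  [7] b0 r7: had r11 ⇒ C
  [8] b1 r14: had r14 ⇒ H
  [9] b1 r1: had r14 ⇒ C
  [10] b0 r7: had r7 ⇒ H
  [11] b1 r1: had r1 ⇒ H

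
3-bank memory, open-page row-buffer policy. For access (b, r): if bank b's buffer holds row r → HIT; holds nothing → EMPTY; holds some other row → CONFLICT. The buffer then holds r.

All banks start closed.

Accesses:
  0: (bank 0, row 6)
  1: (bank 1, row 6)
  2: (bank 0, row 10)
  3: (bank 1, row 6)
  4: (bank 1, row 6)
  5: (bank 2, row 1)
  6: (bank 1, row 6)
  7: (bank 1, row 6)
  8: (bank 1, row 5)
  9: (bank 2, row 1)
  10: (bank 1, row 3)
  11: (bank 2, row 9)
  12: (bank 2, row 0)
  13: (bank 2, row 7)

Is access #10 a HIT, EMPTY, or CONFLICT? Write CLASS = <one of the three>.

#0 (0,6) E
#1 (1,6) E
#2 (0,10) C  (was 6)
#3 (1,6) H  (was 6)
#4 (1,6) H  (was 6)
#5 (2,1) E
#6 (1,6) H  (was 6)
#7 (1,6) H  (was 6)
#8 (1,5) C  (was 6)
#9 (2,1) H  (was 1)
#10 (1,3) C  (was 5)
#11 (2,9) C  (was 1)
#12 (2,0) C  (was 9)
#13 (2,7) C  (was 0)

CLASS = CONFLICT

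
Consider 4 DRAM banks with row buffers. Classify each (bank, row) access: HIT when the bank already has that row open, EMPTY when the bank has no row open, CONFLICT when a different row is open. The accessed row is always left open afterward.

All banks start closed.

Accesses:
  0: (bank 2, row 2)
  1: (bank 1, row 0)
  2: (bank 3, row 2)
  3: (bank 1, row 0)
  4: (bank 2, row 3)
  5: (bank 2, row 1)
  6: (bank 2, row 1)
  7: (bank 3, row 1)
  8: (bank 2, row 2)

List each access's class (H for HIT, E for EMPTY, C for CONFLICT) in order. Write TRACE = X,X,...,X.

#0 (2,2) E
#1 (1,0) E
#2 (3,2) E
#3 (1,0) H  (was 0)
#4 (2,3) C  (was 2)
#5 (2,1) C  (was 3)
#6 (2,1) H  (was 1)
#7 (3,1) C  (was 2)
#8 (2,2) C  (was 1)

TRACE = E,E,E,H,C,C,H,C,C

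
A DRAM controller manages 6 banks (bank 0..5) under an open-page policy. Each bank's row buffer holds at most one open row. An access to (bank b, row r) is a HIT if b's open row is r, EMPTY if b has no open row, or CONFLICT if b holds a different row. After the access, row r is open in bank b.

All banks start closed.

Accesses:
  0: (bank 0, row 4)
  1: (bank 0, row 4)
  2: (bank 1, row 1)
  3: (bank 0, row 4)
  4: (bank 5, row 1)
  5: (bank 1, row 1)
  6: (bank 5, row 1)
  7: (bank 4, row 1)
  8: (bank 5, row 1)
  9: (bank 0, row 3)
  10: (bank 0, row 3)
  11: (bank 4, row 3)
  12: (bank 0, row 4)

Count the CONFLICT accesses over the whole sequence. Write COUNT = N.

COUNT = 3

step 0: bank0 None->4 [EMPTY]
step 1: bank0 4->4 [HIT]
step 2: bank1 None->1 [EMPTY]
step 3: bank0 4->4 [HIT]
step 4: bank5 None->1 [EMPTY]
step 5: bank1 1->1 [HIT]
step 6: bank5 1->1 [HIT]
step 7: bank4 None->1 [EMPTY]
step 8: bank5 1->1 [HIT]
step 9: bank0 4->3 [CONFLICT]
step 10: bank0 3->3 [HIT]
step 11: bank4 1->3 [CONFLICT]
step 12: bank0 3->4 [CONFLICT]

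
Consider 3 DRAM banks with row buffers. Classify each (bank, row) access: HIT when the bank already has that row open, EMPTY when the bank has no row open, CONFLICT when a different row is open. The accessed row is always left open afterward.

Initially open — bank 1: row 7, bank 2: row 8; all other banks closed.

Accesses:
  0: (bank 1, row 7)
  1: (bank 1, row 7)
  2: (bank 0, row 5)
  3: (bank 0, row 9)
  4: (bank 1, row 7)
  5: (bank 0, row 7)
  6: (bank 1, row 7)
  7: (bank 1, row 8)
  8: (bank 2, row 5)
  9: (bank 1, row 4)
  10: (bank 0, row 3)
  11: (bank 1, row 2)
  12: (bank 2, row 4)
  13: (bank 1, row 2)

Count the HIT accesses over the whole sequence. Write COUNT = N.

0: bank 1 row 7 — prev 7 → HIT
1: bank 1 row 7 — prev 7 → HIT
2: bank 0 row 5 — prev None → EMPTY
3: bank 0 row 9 — prev 5 → CONFLICT
4: bank 1 row 7 — prev 7 → HIT
5: bank 0 row 7 — prev 9 → CONFLICT
6: bank 1 row 7 — prev 7 → HIT
7: bank 1 row 8 — prev 7 → CONFLICT
8: bank 2 row 5 — prev 8 → CONFLICT
9: bank 1 row 4 — prev 8 → CONFLICT
10: bank 0 row 3 — prev 7 → CONFLICT
11: bank 1 row 2 — prev 4 → CONFLICT
12: bank 2 row 4 — prev 5 → CONFLICT
13: bank 1 row 2 — prev 2 → HIT

COUNT = 5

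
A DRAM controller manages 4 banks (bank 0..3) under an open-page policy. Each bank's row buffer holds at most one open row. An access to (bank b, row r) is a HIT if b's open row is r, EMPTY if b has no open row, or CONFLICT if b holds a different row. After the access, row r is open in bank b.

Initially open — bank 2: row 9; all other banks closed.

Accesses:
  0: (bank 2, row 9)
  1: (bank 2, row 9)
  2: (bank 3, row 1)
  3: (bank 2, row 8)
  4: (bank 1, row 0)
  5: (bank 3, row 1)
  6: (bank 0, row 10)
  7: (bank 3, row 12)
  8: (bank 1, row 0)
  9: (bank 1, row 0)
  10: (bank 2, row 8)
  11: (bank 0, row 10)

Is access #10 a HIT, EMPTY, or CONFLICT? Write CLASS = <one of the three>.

CLASS = HIT

0: bank 2 row 9 — prev 9 → HIT
1: bank 2 row 9 — prev 9 → HIT
2: bank 3 row 1 — prev None → EMPTY
3: bank 2 row 8 — prev 9 → CONFLICT
4: bank 1 row 0 — prev None → EMPTY
5: bank 3 row 1 — prev 1 → HIT
6: bank 0 row 10 — prev None → EMPTY
7: bank 3 row 12 — prev 1 → CONFLICT
8: bank 1 row 0 — prev 0 → HIT
9: bank 1 row 0 — prev 0 → HIT
10: bank 2 row 8 — prev 8 → HIT
11: bank 0 row 10 — prev 10 → HIT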